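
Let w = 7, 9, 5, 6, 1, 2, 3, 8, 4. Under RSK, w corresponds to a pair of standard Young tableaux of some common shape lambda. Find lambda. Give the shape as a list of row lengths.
[4, 3, 2]

RSK row insertion gives P = [[1, 2, 3, 4], [5, 6, 8], [7, 9]], which has shape [4, 3, 2].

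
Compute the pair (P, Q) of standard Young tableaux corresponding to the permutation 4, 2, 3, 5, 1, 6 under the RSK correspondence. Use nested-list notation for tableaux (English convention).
P = [[1, 3, 5, 6], [2], [4]], Q = [[1, 3, 4, 6], [2], [5]]

Insert each entry of the permutation into P by Schensted row insertion, recording in Q the position of each new cell.

Insert 4: appended to row 1. P = [[4]].
Insert 2: 2 bumps 4 from row 1; 4 starts row 2. P = [[2], [4]].
Insert 3: appended to row 1. P = [[2, 3], [4]].
Insert 5: appended to row 1. P = [[2, 3, 5], [4]].
Insert 1: 1 bumps 2 from row 1; 2 bumps 4 from row 2; 4 starts row 3. P = [[1, 3, 5], [2], [4]].
Insert 6: appended to row 1. P = [[1, 3, 5, 6], [2], [4]].

So P = [[1, 3, 5, 6], [2], [4]], Q = [[1, 3, 4, 6], [2], [5]].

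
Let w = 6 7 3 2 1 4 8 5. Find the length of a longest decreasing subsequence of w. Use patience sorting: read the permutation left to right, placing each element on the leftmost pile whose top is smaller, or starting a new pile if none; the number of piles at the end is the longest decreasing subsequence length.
6: new pile. tops = [6]
7: onto pile 1 (replacing 6). tops = [7]
3: new pile. tops = [7, 3]
2: new pile. tops = [7, 3, 2]
1: new pile. tops = [7, 3, 2, 1]
4: onto pile 2 (replacing 3). tops = [7, 4, 2, 1]
8: onto pile 1 (replacing 7). tops = [8, 4, 2, 1]
5: onto pile 2 (replacing 4). tops = [8, 5, 2, 1]

4 piles, so the longest decreasing subsequence has length 4.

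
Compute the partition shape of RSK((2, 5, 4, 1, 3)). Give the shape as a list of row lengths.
Row-insert each entry into an empty tableau.

After inserting 2: P = [[2]].
After inserting 5: P = [[2, 5]].
After inserting 4: P = [[2, 4], [5]].
After inserting 1: P = [[1, 4], [2], [5]].
After inserting 3: P = [[1, 3], [2, 4], [5]].

The final insertion tableau P = [[1, 3], [2, 4], [5]] has shape [2, 2, 1].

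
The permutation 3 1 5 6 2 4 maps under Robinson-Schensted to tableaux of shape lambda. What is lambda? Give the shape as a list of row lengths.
Row-insert each entry into an empty tableau.

After inserting 3: P = [[3]].
After inserting 1: P = [[1], [3]].
After inserting 5: P = [[1, 5], [3]].
After inserting 6: P = [[1, 5, 6], [3]].
After inserting 2: P = [[1, 2, 6], [3, 5]].
After inserting 4: P = [[1, 2, 4], [3, 5, 6]].

The final insertion tableau P = [[1, 2, 4], [3, 5, 6]] has shape [3, 3].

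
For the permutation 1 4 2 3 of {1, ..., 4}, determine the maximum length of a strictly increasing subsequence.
3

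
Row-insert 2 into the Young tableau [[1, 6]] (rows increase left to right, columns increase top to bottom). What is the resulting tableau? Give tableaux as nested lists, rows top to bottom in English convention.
In row 1, 2 replaces 6 (the leftmost entry greater than 2); 6 is bumped to row 2. 6 starts a new row 2. The new tableau is [[1, 2], [6]].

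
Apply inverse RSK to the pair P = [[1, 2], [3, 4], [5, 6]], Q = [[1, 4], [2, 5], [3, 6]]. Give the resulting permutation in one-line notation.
Reverse the RSK construction: for i from n down to 1, find the cell of Q containing i, remove the entry at that cell from P, and reverse-bump it up through P; the value ejected from row 1 is w(i).

Step i=6: Q has 6 at row 3, column 2; remove 6 from row 3 of P and reverse-bump: 6 enters row 2 and ejects 4; 4 enters row 1 and ejects 2. So w(6) = 2. P is now [[1, 4], [3, 6], [5]].
Step i=5: Q has 5 at row 2, column 2; remove 6 from row 2 of P and reverse-bump: 6 enters row 1 and ejects 4. So w(5) = 4. P is now [[1, 6], [3], [5]].
Step i=4: Q has 4 at row 1, column 2; remove that cell from P, ejecting 6. So w(4) = 6. P is now [[1], [3], [5]].
Step i=3: Q has 3 at row 3, column 1; remove 5 from row 3 of P and reverse-bump: 5 enters row 2 and ejects 3; 3 enters row 1 and ejects 1. So w(3) = 1. P is now [[3], [5]].
Step i=2: Q has 2 at row 2, column 1; remove 5 from row 2 of P and reverse-bump: 5 enters row 1 and ejects 3. So w(2) = 3. P is now [[5]].
Step i=1: Q has 1 at row 1, column 1; remove that cell from P, ejecting 5. So w(1) = 5. P is now [].

So w = 5 3 1 6 4 2.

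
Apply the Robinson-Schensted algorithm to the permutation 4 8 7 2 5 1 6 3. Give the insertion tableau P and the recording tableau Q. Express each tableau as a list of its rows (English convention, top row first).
P = [[1, 3, 6], [2, 5], [4, 7], [8]], Q = [[1, 2, 7], [3, 5], [4, 8], [6]]

Insert each entry of the permutation into P by Schensted row insertion, recording in Q the position of each new cell.

After inserting 4: P = [[4]].
After inserting 8: P = [[4, 8]].
After inserting 7: P = [[4, 7], [8]].
After inserting 2: P = [[2, 7], [4], [8]].
After inserting 5: P = [[2, 5], [4, 7], [8]].
After inserting 1: P = [[1, 5], [2, 7], [4], [8]].
After inserting 6: P = [[1, 5, 6], [2, 7], [4], [8]].
After inserting 3: P = [[1, 3, 6], [2, 5], [4, 7], [8]].

So P = [[1, 3, 6], [2, 5], [4, 7], [8]], Q = [[1, 2, 7], [3, 5], [4, 8], [6]].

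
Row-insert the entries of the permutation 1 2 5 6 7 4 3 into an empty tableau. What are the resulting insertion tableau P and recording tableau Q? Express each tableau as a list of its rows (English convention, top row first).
Insert each entry of the permutation into P by Schensted row insertion, recording in Q the position of each new cell.

Insert 1: appended to row 1. P = [[1]].
Insert 2: appended to row 1. P = [[1, 2]].
Insert 5: appended to row 1. P = [[1, 2, 5]].
Insert 6: appended to row 1. P = [[1, 2, 5, 6]].
Insert 7: appended to row 1. P = [[1, 2, 5, 6, 7]].
Insert 4: 4 bumps 5 from row 1; 5 starts row 2. P = [[1, 2, 4, 6, 7], [5]].
Insert 3: 3 bumps 4 from row 1; 4 bumps 5 from row 2; 5 starts row 3. P = [[1, 2, 3, 6, 7], [4], [5]].

So P = [[1, 2, 3, 6, 7], [4], [5]], Q = [[1, 2, 3, 4, 5], [6], [7]].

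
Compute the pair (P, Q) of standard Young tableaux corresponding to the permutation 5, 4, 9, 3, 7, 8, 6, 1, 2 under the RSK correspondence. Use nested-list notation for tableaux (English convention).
P = [[1, 2, 8], [3, 6], [4, 7], [5, 9]], Q = [[1, 3, 6], [2, 5], [4, 7], [8, 9]]

Insert each entry of the permutation into P by Schensted row insertion, recording in Q the position of each new cell.

Insert 5: appended to row 1. P = [[5]].
Insert 4: 4 bumps 5 from row 1; 5 starts row 2. P = [[4], [5]].
Insert 9: appended to row 1. P = [[4, 9], [5]].
Insert 3: 3 bumps 4 from row 1; 4 bumps 5 from row 2; 5 starts row 3. P = [[3, 9], [4], [5]].
Insert 7: 7 bumps 9 from row 1; 9 appends to row 2. P = [[3, 7], [4, 9], [5]].
Insert 8: appended to row 1. P = [[3, 7, 8], [4, 9], [5]].
Insert 6: 6 bumps 7 from row 1; 7 bumps 9 from row 2; 9 appends to row 3. P = [[3, 6, 8], [4, 7], [5, 9]].
Insert 1: 1 bumps 3 from row 1; 3 bumps 4 from row 2; 4 bumps 5 from row 3; 5 starts row 4. P = [[1, 6, 8], [3, 7], [4, 9], [5]].
Insert 2: 2 bumps 6 from row 1; 6 bumps 7 from row 2; 7 bumps 9 from row 3; 9 appends to row 4. P = [[1, 2, 8], [3, 6], [4, 7], [5, 9]].

So P = [[1, 2, 8], [3, 6], [4, 7], [5, 9]], Q = [[1, 3, 6], [2, 5], [4, 7], [8, 9]].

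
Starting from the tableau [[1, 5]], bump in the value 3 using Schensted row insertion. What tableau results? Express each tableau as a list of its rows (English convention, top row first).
[[1, 3], [5]]

In row 1, 3 replaces 5 (the leftmost entry greater than 3); 5 is bumped to row 2. 5 starts a new row 2. The new tableau is [[1, 3], [5]].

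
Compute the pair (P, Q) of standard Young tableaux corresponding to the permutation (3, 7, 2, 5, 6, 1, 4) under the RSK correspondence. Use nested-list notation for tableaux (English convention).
P = [[1, 4, 6], [2, 5], [3, 7]], Q = [[1, 2, 5], [3, 4], [6, 7]]

Insert each entry of the permutation into P by Schensted row insertion, recording in Q the position of each new cell.

Insert 3: appended to row 1. P = [[3]].
Insert 7: appended to row 1. P = [[3, 7]].
Insert 2: 2 bumps 3 from row 1; 3 starts row 2. P = [[2, 7], [3]].
Insert 5: 5 bumps 7 from row 1; 7 appends to row 2. P = [[2, 5], [3, 7]].
Insert 6: appended to row 1. P = [[2, 5, 6], [3, 7]].
Insert 1: 1 bumps 2 from row 1; 2 bumps 3 from row 2; 3 starts row 3. P = [[1, 5, 6], [2, 7], [3]].
Insert 4: 4 bumps 5 from row 1; 5 bumps 7 from row 2; 7 appends to row 3. P = [[1, 4, 6], [2, 5], [3, 7]].

So P = [[1, 4, 6], [2, 5], [3, 7]], Q = [[1, 2, 5], [3, 4], [6, 7]].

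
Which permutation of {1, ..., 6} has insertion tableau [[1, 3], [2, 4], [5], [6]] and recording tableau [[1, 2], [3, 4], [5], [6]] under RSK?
Reverse the RSK construction: for i from n down to 1, find the cell of Q containing i, remove the entry at that cell from P, and reverse-bump it up through P; the value ejected from row 1 is w(i).

Step i=6: Q has 6 at row 4, column 1; remove 6 from row 4 of P and reverse-bump: 6 enters row 3 and ejects 5; 5 enters row 2 and ejects 4; 4 enters row 1 and ejects 3. So w(6) = 3. P is now [[1, 4], [2, 5], [6]].
Step i=5: Q has 5 at row 3, column 1; remove 6 from row 3 of P and reverse-bump: 6 enters row 2 and ejects 5; 5 enters row 1 and ejects 4. So w(5) = 4. P is now [[1, 5], [2, 6]].
Step i=4: Q has 4 at row 2, column 2; remove 6 from row 2 of P and reverse-bump: 6 enters row 1 and ejects 5. So w(4) = 5. P is now [[1, 6], [2]].
Step i=3: Q has 3 at row 2, column 1; remove 2 from row 2 of P and reverse-bump: 2 enters row 1 and ejects 1. So w(3) = 1. P is now [[2, 6]].
Step i=2: Q has 2 at row 1, column 2; remove that cell from P, ejecting 6. So w(2) = 6. P is now [[2]].
Step i=1: Q has 1 at row 1, column 1; remove that cell from P, ejecting 2. So w(1) = 2. P is now [].

So w = 2 6 1 5 4 3.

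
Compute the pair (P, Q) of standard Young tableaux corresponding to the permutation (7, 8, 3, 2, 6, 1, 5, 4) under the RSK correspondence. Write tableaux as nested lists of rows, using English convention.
Insert each entry of the permutation into P by Schensted row insertion, recording in Q the position of each new cell.

Insert 7: appended to row 1. P = [[7]], Q = [[1]].
Insert 8: appended to row 1. P = [[7, 8]], Q = [[1, 2]].
Insert 3: 3 bumps 7 from row 1; 7 starts row 2. P = [[3, 8], [7]], Q = [[1, 2], [3]].
Insert 2: 2 bumps 3 from row 1; 3 bumps 7 from row 2; 7 starts row 3. P = [[2, 8], [3], [7]], Q = [[1, 2], [3], [4]].
Insert 6: 6 bumps 8 from row 1; 8 appends to row 2. P = [[2, 6], [3, 8], [7]], Q = [[1, 2], [3, 5], [4]].
Insert 1: 1 bumps 2 from row 1; 2 bumps 3 from row 2; 3 bumps 7 from row 3; 7 starts row 4. P = [[1, 6], [2, 8], [3], [7]], Q = [[1, 2], [3, 5], [4], [6]].
Insert 5: 5 bumps 6 from row 1; 6 bumps 8 from row 2; 8 appends to row 3. P = [[1, 5], [2, 6], [3, 8], [7]], Q = [[1, 2], [3, 5], [4, 7], [6]].
Insert 4: 4 bumps 5 from row 1; 5 bumps 6 from row 2; 6 bumps 8 from row 3; 8 appends to row 4. P = [[1, 4], [2, 5], [3, 6], [7, 8]], Q = [[1, 2], [3, 5], [4, 7], [6, 8]].

So P = [[1, 4], [2, 5], [3, 6], [7, 8]], Q = [[1, 2], [3, 5], [4, 7], [6, 8]].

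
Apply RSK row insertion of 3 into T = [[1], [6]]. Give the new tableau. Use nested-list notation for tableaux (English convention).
3 is larger than every entry of row 1, so it is appended to row 1. The new tableau is [[1, 3], [6]].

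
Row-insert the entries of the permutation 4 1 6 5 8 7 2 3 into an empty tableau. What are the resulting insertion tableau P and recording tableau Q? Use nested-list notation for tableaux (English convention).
Insert each entry of the permutation into P by Schensted row insertion, recording in Q the position of each new cell.

Insert 4: appended to row 1. P = [[4]], Q = [[1]].
Insert 1: 1 bumps 4 from row 1; 4 starts row 2. P = [[1], [4]], Q = [[1], [2]].
Insert 6: appended to row 1. P = [[1, 6], [4]], Q = [[1, 3], [2]].
Insert 5: 5 bumps 6 from row 1; 6 appends to row 2. P = [[1, 5], [4, 6]], Q = [[1, 3], [2, 4]].
Insert 8: appended to row 1. P = [[1, 5, 8], [4, 6]], Q = [[1, 3, 5], [2, 4]].
Insert 7: 7 bumps 8 from row 1; 8 appends to row 2. P = [[1, 5, 7], [4, 6, 8]], Q = [[1, 3, 5], [2, 4, 6]].
Insert 2: 2 bumps 5 from row 1; 5 bumps 6 from row 2; 6 starts row 3. P = [[1, 2, 7], [4, 5, 8], [6]], Q = [[1, 3, 5], [2, 4, 6], [7]].
Insert 3: 3 bumps 7 from row 1; 7 bumps 8 from row 2; 8 appends to row 3. P = [[1, 2, 3], [4, 5, 7], [6, 8]], Q = [[1, 3, 5], [2, 4, 6], [7, 8]].

So P = [[1, 2, 3], [4, 5, 7], [6, 8]], Q = [[1, 3, 5], [2, 4, 6], [7, 8]].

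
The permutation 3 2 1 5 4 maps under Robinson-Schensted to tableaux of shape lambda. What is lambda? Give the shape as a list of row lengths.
[2, 2, 1]

Row-insert each entry into an empty tableau.

After inserting 3: P = [[3]].
After inserting 2: P = [[2], [3]].
After inserting 1: P = [[1], [2], [3]].
After inserting 5: P = [[1, 5], [2], [3]].
After inserting 4: P = [[1, 4], [2, 5], [3]].

The final insertion tableau P = [[1, 4], [2, 5], [3]] has shape [2, 2, 1].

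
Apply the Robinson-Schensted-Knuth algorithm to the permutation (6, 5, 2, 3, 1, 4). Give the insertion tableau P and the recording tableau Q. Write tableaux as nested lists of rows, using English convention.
Insert each entry of the permutation into P by Schensted row insertion, recording in Q the position of each new cell.

Insert 6: appended to row 1. P = [[6]].
Insert 5: 5 bumps 6 from row 1; 6 starts row 2. P = [[5], [6]].
Insert 2: 2 bumps 5 from row 1; 5 bumps 6 from row 2; 6 starts row 3. P = [[2], [5], [6]].
Insert 3: appended to row 1. P = [[2, 3], [5], [6]].
Insert 1: 1 bumps 2 from row 1; 2 bumps 5 from row 2; 5 bumps 6 from row 3; 6 starts row 4. P = [[1, 3], [2], [5], [6]].
Insert 4: appended to row 1. P = [[1, 3, 4], [2], [5], [6]].

So P = [[1, 3, 4], [2], [5], [6]], Q = [[1, 4, 6], [2], [3], [5]].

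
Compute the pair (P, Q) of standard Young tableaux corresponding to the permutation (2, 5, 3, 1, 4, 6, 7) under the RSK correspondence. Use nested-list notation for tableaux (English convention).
P = [[1, 3, 4, 6, 7], [2], [5]], Q = [[1, 2, 5, 6, 7], [3], [4]]

Insert each entry of the permutation into P by Schensted row insertion, recording in Q the position of each new cell.

After inserting 2: P = [[2]].
After inserting 5: P = [[2, 5]].
After inserting 3: P = [[2, 3], [5]].
After inserting 1: P = [[1, 3], [2], [5]].
After inserting 4: P = [[1, 3, 4], [2], [5]].
After inserting 6: P = [[1, 3, 4, 6], [2], [5]].
After inserting 7: P = [[1, 3, 4, 6, 7], [2], [5]].

So P = [[1, 3, 4, 6, 7], [2], [5]], Q = [[1, 2, 5, 6, 7], [3], [4]].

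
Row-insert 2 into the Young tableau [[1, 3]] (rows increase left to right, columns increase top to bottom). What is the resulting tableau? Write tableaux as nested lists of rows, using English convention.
In row 1, 2 replaces 3 (the leftmost entry greater than 2); 3 is bumped to row 2. 3 starts a new row 2. The new tableau is [[1, 2], [3]].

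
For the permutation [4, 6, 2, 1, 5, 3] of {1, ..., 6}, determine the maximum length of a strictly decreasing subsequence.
3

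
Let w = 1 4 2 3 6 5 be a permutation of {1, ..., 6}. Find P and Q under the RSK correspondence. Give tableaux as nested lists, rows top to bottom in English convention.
P = [[1, 2, 3, 5], [4, 6]], Q = [[1, 2, 4, 5], [3, 6]]

Insert each entry of the permutation into P by Schensted row insertion, recording in Q the position of each new cell.

After inserting 1: P = [[1]].
After inserting 4: P = [[1, 4]].
After inserting 2: P = [[1, 2], [4]].
After inserting 3: P = [[1, 2, 3], [4]].
After inserting 6: P = [[1, 2, 3, 6], [4]].
After inserting 5: P = [[1, 2, 3, 5], [4, 6]].

So P = [[1, 2, 3, 5], [4, 6]], Q = [[1, 2, 4, 5], [3, 6]].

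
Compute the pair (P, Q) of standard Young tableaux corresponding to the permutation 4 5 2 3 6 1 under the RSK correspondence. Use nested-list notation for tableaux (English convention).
P = [[1, 3, 6], [2, 5], [4]], Q = [[1, 2, 5], [3, 4], [6]]

Insert each entry of the permutation into P by Schensted row insertion, recording in Q the position of each new cell.

Insert 4: appended to row 1. P = [[4]], Q = [[1]].
Insert 5: appended to row 1. P = [[4, 5]], Q = [[1, 2]].
Insert 2: 2 bumps 4 from row 1; 4 starts row 2. P = [[2, 5], [4]], Q = [[1, 2], [3]].
Insert 3: 3 bumps 5 from row 1; 5 appends to row 2. P = [[2, 3], [4, 5]], Q = [[1, 2], [3, 4]].
Insert 6: appended to row 1. P = [[2, 3, 6], [4, 5]], Q = [[1, 2, 5], [3, 4]].
Insert 1: 1 bumps 2 from row 1; 2 bumps 4 from row 2; 4 starts row 3. P = [[1, 3, 6], [2, 5], [4]], Q = [[1, 2, 5], [3, 4], [6]].

So P = [[1, 3, 6], [2, 5], [4]], Q = [[1, 2, 5], [3, 4], [6]].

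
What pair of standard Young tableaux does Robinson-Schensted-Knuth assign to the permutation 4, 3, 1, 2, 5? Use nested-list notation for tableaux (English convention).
P = [[1, 2, 5], [3], [4]], Q = [[1, 4, 5], [2], [3]]

Insert each entry of the permutation into P by Schensted row insertion, recording in Q the position of each new cell.

Insert 4: appended to row 1. P = [[4]], Q = [[1]].
Insert 3: 3 bumps 4 from row 1; 4 starts row 2. P = [[3], [4]], Q = [[1], [2]].
Insert 1: 1 bumps 3 from row 1; 3 bumps 4 from row 2; 4 starts row 3. P = [[1], [3], [4]], Q = [[1], [2], [3]].
Insert 2: appended to row 1. P = [[1, 2], [3], [4]], Q = [[1, 4], [2], [3]].
Insert 5: appended to row 1. P = [[1, 2, 5], [3], [4]], Q = [[1, 4, 5], [2], [3]].

So P = [[1, 2, 5], [3], [4]], Q = [[1, 4, 5], [2], [3]].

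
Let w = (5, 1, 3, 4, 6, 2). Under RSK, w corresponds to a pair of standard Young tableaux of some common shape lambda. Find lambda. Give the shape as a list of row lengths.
[4, 1, 1]

Row-insert each entry into an empty tableau.

After inserting 5: P = [[5]].
After inserting 1: P = [[1], [5]].
After inserting 3: P = [[1, 3], [5]].
After inserting 4: P = [[1, 3, 4], [5]].
After inserting 6: P = [[1, 3, 4, 6], [5]].
After inserting 2: P = [[1, 2, 4, 6], [3], [5]].

The final insertion tableau P = [[1, 2, 4, 6], [3], [5]] has shape [4, 1, 1].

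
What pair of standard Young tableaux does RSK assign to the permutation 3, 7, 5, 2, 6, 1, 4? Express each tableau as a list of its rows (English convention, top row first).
P = [[1, 4, 6], [2, 5], [3], [7]], Q = [[1, 2, 5], [3, 7], [4], [6]]

Insert each entry of the permutation into P by Schensted row insertion, recording in Q the position of each new cell.

Insert 3: appended to row 1. P = [[3]].
Insert 7: appended to row 1. P = [[3, 7]].
Insert 5: 5 bumps 7 from row 1; 7 starts row 2. P = [[3, 5], [7]].
Insert 2: 2 bumps 3 from row 1; 3 bumps 7 from row 2; 7 starts row 3. P = [[2, 5], [3], [7]].
Insert 6: appended to row 1. P = [[2, 5, 6], [3], [7]].
Insert 1: 1 bumps 2 from row 1; 2 bumps 3 from row 2; 3 bumps 7 from row 3; 7 starts row 4. P = [[1, 5, 6], [2], [3], [7]].
Insert 4: 4 bumps 5 from row 1; 5 appends to row 2. P = [[1, 4, 6], [2, 5], [3], [7]].

So P = [[1, 4, 6], [2, 5], [3], [7]], Q = [[1, 2, 5], [3, 7], [4], [6]].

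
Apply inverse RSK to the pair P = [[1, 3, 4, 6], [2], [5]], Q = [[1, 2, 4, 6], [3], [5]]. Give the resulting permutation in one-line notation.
Reverse RSK: for i = n, n-1, ..., 1, locate i in Q, remove the corresponding corner cell from P, and reverse-bump its entry up through P; the value ejected from row 1 is w(i).

So w = 2 5 3 4 1 6.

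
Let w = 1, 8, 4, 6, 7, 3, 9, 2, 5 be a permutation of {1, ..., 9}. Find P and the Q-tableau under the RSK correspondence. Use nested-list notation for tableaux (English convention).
Insert each entry of the permutation into P by Schensted row insertion, recording in Q the position of each new cell.

Insert 1: appended to row 1. P = [[1]].
Insert 8: appended to row 1. P = [[1, 8]].
Insert 4: 4 bumps 8 from row 1; 8 starts row 2. P = [[1, 4], [8]].
Insert 6: appended to row 1. P = [[1, 4, 6], [8]].
Insert 7: appended to row 1. P = [[1, 4, 6, 7], [8]].
Insert 3: 3 bumps 4 from row 1; 4 bumps 8 from row 2; 8 starts row 3. P = [[1, 3, 6, 7], [4], [8]].
Insert 9: appended to row 1. P = [[1, 3, 6, 7, 9], [4], [8]].
Insert 2: 2 bumps 3 from row 1; 3 bumps 4 from row 2; 4 bumps 8 from row 3; 8 starts row 4. P = [[1, 2, 6, 7, 9], [3], [4], [8]].
Insert 5: 5 bumps 6 from row 1; 6 appends to row 2. P = [[1, 2, 5, 7, 9], [3, 6], [4], [8]].

So P = [[1, 2, 5, 7, 9], [3, 6], [4], [8]], Q = [[1, 2, 4, 5, 7], [3, 9], [6], [8]].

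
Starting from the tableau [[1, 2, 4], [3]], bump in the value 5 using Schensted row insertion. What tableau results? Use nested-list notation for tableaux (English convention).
5 is larger than every entry of row 1, so it is appended to row 1. The new tableau is [[1, 2, 4, 5], [3]].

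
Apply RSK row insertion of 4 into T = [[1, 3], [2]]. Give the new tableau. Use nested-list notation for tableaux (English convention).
[[1, 3, 4], [2]]

4 is larger than every entry of row 1, so it is appended to row 1. The new tableau is [[1, 3, 4], [2]].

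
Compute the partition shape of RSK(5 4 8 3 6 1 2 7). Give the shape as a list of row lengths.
Row-insert each entry into an empty tableau.

After inserting 5: P = [[5]].
After inserting 4: P = [[4], [5]].
After inserting 8: P = [[4, 8], [5]].
After inserting 3: P = [[3, 8], [4], [5]].
After inserting 6: P = [[3, 6], [4, 8], [5]].
After inserting 1: P = [[1, 6], [3, 8], [4], [5]].
After inserting 2: P = [[1, 2], [3, 6], [4, 8], [5]].
After inserting 7: P = [[1, 2, 7], [3, 6], [4, 8], [5]].

The final insertion tableau P = [[1, 2, 7], [3, 6], [4, 8], [5]] has shape [3, 2, 2, 1].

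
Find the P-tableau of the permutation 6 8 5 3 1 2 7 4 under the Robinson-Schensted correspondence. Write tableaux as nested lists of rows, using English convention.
P = [[1, 2, 4], [3, 7], [5, 8], [6]]

Insert 6: appended to row 1. P = [[6]].
Insert 8: appended to row 1. P = [[6, 8]].
Insert 5: 5 bumps 6 from row 1; 6 starts row 2. P = [[5, 8], [6]].
Insert 3: 3 bumps 5 from row 1; 5 bumps 6 from row 2; 6 starts row 3. P = [[3, 8], [5], [6]].
Insert 1: 1 bumps 3 from row 1; 3 bumps 5 from row 2; 5 bumps 6 from row 3; 6 starts row 4. P = [[1, 8], [3], [5], [6]].
Insert 2: 2 bumps 8 from row 1; 8 appends to row 2. P = [[1, 2], [3, 8], [5], [6]].
Insert 7: appended to row 1. P = [[1, 2, 7], [3, 8], [5], [6]].
Insert 4: 4 bumps 7 from row 1; 7 bumps 8 from row 2; 8 appends to row 3. P = [[1, 2, 4], [3, 7], [5, 8], [6]].

So P = [[1, 2, 4], [3, 7], [5, 8], [6]].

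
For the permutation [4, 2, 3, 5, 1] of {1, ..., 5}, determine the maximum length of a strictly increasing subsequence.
3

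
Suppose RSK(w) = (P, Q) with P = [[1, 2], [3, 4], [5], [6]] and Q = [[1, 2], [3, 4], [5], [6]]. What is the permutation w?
Reverse the RSK construction: for i from n down to 1, find the cell of Q containing i, remove the entry at that cell from P, and reverse-bump it up through P; the value ejected from row 1 is w(i).

Step i=6: Q has 6 at row 4, column 1; remove 6 from row 4 of P and reverse-bump: 6 enters row 3 and ejects 5; 5 enters row 2 and ejects 4; 4 enters row 1 and ejects 2. So w(6) = 2. P is now [[1, 4], [3, 5], [6]].
Step i=5: Q has 5 at row 3, column 1; remove 6 from row 3 of P and reverse-bump: 6 enters row 2 and ejects 5; 5 enters row 1 and ejects 4. So w(5) = 4. P is now [[1, 5], [3, 6]].
Step i=4: Q has 4 at row 2, column 2; remove 6 from row 2 of P and reverse-bump: 6 enters row 1 and ejects 5. So w(4) = 5. P is now [[1, 6], [3]].
Step i=3: Q has 3 at row 2, column 1; remove 3 from row 2 of P and reverse-bump: 3 enters row 1 and ejects 1. So w(3) = 1. P is now [[3, 6]].
Step i=2: Q has 2 at row 1, column 2; remove that cell from P, ejecting 6. So w(2) = 6. P is now [[3]].
Step i=1: Q has 1 at row 1, column 1; remove that cell from P, ejecting 3. So w(1) = 3. P is now [].

So w = 3 6 1 5 4 2.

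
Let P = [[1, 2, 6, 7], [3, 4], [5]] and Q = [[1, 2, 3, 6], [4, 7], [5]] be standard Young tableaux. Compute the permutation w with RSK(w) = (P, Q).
Reverse the RSK construction: for i from n down to 1, find the cell of Q containing i, remove the entry at that cell from P, and reverse-bump it up through P; the value ejected from row 1 is w(i).

Step i=7: Q has 7 at row 2, column 2; remove 4 from row 2 of P and reverse-bump: 4 enters row 1 and ejects 2. So w(7) = 2. P is now [[1, 4, 6, 7], [3], [5]].
Step i=6: Q has 6 at row 1, column 4; remove that cell from P, ejecting 7. So w(6) = 7. P is now [[1, 4, 6], [3], [5]].
Step i=5: Q has 5 at row 3, column 1; remove 5 from row 3 of P and reverse-bump: 5 enters row 2 and ejects 3; 3 enters row 1 and ejects 1. So w(5) = 1. P is now [[3, 4, 6], [5]].
Step i=4: Q has 4 at row 2, column 1; remove 5 from row 2 of P and reverse-bump: 5 enters row 1 and ejects 4. So w(4) = 4. P is now [[3, 5, 6]].
Step i=3: Q has 3 at row 1, column 3; remove that cell from P, ejecting 6. So w(3) = 6. P is now [[3, 5]].
Step i=2: Q has 2 at row 1, column 2; remove that cell from P, ejecting 5. So w(2) = 5. P is now [[3]].
Step i=1: Q has 1 at row 1, column 1; remove that cell from P, ejecting 3. So w(1) = 3. P is now [].

So w = 3 5 6 4 1 7 2.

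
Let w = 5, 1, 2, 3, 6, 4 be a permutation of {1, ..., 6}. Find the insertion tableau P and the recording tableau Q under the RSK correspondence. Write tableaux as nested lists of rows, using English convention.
P = [[1, 2, 3, 4], [5, 6]], Q = [[1, 3, 4, 5], [2, 6]]

Insert each entry of the permutation into P by Schensted row insertion, recording in Q the position of each new cell.

Insert 5: appended to row 1. P = [[5]], Q = [[1]].
Insert 1: 1 bumps 5 from row 1; 5 starts row 2. P = [[1], [5]], Q = [[1], [2]].
Insert 2: appended to row 1. P = [[1, 2], [5]], Q = [[1, 3], [2]].
Insert 3: appended to row 1. P = [[1, 2, 3], [5]], Q = [[1, 3, 4], [2]].
Insert 6: appended to row 1. P = [[1, 2, 3, 6], [5]], Q = [[1, 3, 4, 5], [2]].
Insert 4: 4 bumps 6 from row 1; 6 appends to row 2. P = [[1, 2, 3, 4], [5, 6]], Q = [[1, 3, 4, 5], [2, 6]].

So P = [[1, 2, 3, 4], [5, 6]], Q = [[1, 3, 4, 5], [2, 6]].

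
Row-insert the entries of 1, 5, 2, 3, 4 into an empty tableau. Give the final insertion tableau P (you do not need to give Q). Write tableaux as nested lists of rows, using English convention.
P = [[1, 2, 3, 4], [5]]

After inserting 1: P = [[1]].
After inserting 5: P = [[1, 5]].
After inserting 2: P = [[1, 2], [5]].
After inserting 3: P = [[1, 2, 3], [5]].
After inserting 4: P = [[1, 2, 3, 4], [5]].

So P = [[1, 2, 3, 4], [5]].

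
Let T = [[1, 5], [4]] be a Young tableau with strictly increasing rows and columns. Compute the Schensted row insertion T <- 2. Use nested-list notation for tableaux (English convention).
In row 1, 2 replaces 5 (the leftmost entry greater than 2); 5 is bumped to row 2. 5 is appended to row 2. The new tableau is [[1, 2], [4, 5]].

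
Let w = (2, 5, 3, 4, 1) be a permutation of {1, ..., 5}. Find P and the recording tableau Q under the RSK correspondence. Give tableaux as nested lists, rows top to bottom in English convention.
Insert each entry of the permutation into P by Schensted row insertion, recording in Q the position of each new cell.

Insert 2: appended to row 1. P = [[2]].
Insert 5: appended to row 1. P = [[2, 5]].
Insert 3: 3 bumps 5 from row 1; 5 starts row 2. P = [[2, 3], [5]].
Insert 4: appended to row 1. P = [[2, 3, 4], [5]].
Insert 1: 1 bumps 2 from row 1; 2 bumps 5 from row 2; 5 starts row 3. P = [[1, 3, 4], [2], [5]].

So P = [[1, 3, 4], [2], [5]], Q = [[1, 2, 4], [3], [5]].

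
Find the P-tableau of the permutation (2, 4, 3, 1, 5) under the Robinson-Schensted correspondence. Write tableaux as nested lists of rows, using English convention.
P = [[1, 3, 5], [2], [4]]

After inserting 2: P = [[2]].
After inserting 4: P = [[2, 4]].
After inserting 3: P = [[2, 3], [4]].
After inserting 1: P = [[1, 3], [2], [4]].
After inserting 5: P = [[1, 3, 5], [2], [4]].

So P = [[1, 3, 5], [2], [4]].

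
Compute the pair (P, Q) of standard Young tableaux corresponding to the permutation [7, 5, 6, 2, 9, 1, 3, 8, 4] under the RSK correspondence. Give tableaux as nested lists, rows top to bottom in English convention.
P = [[1, 3, 4], [2, 6, 8], [5, 9], [7]], Q = [[1, 3, 5], [2, 7, 8], [4, 9], [6]]

Insert each entry of the permutation into P by Schensted row insertion, recording in Q the position of each new cell.

Insert 7: appended to row 1. P = [[7]].
Insert 5: 5 bumps 7 from row 1; 7 starts row 2. P = [[5], [7]].
Insert 6: appended to row 1. P = [[5, 6], [7]].
Insert 2: 2 bumps 5 from row 1; 5 bumps 7 from row 2; 7 starts row 3. P = [[2, 6], [5], [7]].
Insert 9: appended to row 1. P = [[2, 6, 9], [5], [7]].
Insert 1: 1 bumps 2 from row 1; 2 bumps 5 from row 2; 5 bumps 7 from row 3; 7 starts row 4. P = [[1, 6, 9], [2], [5], [7]].
Insert 3: 3 bumps 6 from row 1; 6 appends to row 2. P = [[1, 3, 9], [2, 6], [5], [7]].
Insert 8: 8 bumps 9 from row 1; 9 appends to row 2. P = [[1, 3, 8], [2, 6, 9], [5], [7]].
Insert 4: 4 bumps 8 from row 1; 8 bumps 9 from row 2; 9 appends to row 3. P = [[1, 3, 4], [2, 6, 8], [5, 9], [7]].

So P = [[1, 3, 4], [2, 6, 8], [5, 9], [7]], Q = [[1, 3, 5], [2, 7, 8], [4, 9], [6]].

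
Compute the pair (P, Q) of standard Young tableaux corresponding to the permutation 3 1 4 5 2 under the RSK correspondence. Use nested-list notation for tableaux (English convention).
Insert each entry of the permutation into P by Schensted row insertion, recording in Q the position of each new cell.

Insert 3: appended to row 1. P = [[3]], Q = [[1]].
Insert 1: 1 bumps 3 from row 1; 3 starts row 2. P = [[1], [3]], Q = [[1], [2]].
Insert 4: appended to row 1. P = [[1, 4], [3]], Q = [[1, 3], [2]].
Insert 5: appended to row 1. P = [[1, 4, 5], [3]], Q = [[1, 3, 4], [2]].
Insert 2: 2 bumps 4 from row 1; 4 appends to row 2. P = [[1, 2, 5], [3, 4]], Q = [[1, 3, 4], [2, 5]].

So P = [[1, 2, 5], [3, 4]], Q = [[1, 3, 4], [2, 5]].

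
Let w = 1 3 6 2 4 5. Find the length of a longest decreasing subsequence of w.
2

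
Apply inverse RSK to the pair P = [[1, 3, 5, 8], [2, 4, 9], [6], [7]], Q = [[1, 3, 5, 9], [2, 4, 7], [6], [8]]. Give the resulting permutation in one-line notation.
Reverse RSK: for i = n, n-1, ..., 1, locate i in Q, remove the corresponding corner cell from P, and reverse-bump its entry up through P; the value ejected from row 1 is w(i).

So w = 2 1 7 6 9 4 5 3 8.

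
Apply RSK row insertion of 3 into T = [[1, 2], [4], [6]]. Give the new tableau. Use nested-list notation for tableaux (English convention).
3 is larger than every entry of row 1, so it is appended to row 1. The new tableau is [[1, 2, 3], [4], [6]].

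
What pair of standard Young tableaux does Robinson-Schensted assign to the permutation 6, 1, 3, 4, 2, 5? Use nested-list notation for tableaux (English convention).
Insert each entry of the permutation into P by Schensted row insertion, recording in Q the position of each new cell.

Insert 6: appended to row 1. P = [[6]], Q = [[1]].
Insert 1: 1 bumps 6 from row 1; 6 starts row 2. P = [[1], [6]], Q = [[1], [2]].
Insert 3: appended to row 1. P = [[1, 3], [6]], Q = [[1, 3], [2]].
Insert 4: appended to row 1. P = [[1, 3, 4], [6]], Q = [[1, 3, 4], [2]].
Insert 2: 2 bumps 3 from row 1; 3 bumps 6 from row 2; 6 starts row 3. P = [[1, 2, 4], [3], [6]], Q = [[1, 3, 4], [2], [5]].
Insert 5: appended to row 1. P = [[1, 2, 4, 5], [3], [6]], Q = [[1, 3, 4, 6], [2], [5]].

So P = [[1, 2, 4, 5], [3], [6]], Q = [[1, 3, 4, 6], [2], [5]].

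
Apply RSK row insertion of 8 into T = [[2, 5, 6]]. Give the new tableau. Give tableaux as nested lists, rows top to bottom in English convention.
[[2, 5, 6, 8]]

8 is larger than every entry of row 1, so it is appended to row 1. The new tableau is [[2, 5, 6, 8]].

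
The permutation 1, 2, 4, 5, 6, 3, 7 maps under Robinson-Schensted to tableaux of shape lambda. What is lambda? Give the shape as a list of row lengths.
[6, 1]

Row-insert each entry into an empty tableau.

After inserting 1: P = [[1]].
After inserting 2: P = [[1, 2]].
After inserting 4: P = [[1, 2, 4]].
After inserting 5: P = [[1, 2, 4, 5]].
After inserting 6: P = [[1, 2, 4, 5, 6]].
After inserting 3: P = [[1, 2, 3, 5, 6], [4]].
After inserting 7: P = [[1, 2, 3, 5, 6, 7], [4]].

The final insertion tableau P = [[1, 2, 3, 5, 6, 7], [4]] has shape [6, 1].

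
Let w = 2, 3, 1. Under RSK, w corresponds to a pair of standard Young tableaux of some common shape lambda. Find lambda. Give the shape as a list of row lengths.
[2, 1]

Row-insert each entry into an empty tableau.

After inserting 2: P = [[2]].
After inserting 3: P = [[2, 3]].
After inserting 1: P = [[1, 3], [2]].

The final insertion tableau P = [[1, 3], [2]] has shape [2, 1].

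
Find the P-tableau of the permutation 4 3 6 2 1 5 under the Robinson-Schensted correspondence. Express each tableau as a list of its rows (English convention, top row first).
P = [[1, 5], [2, 6], [3], [4]]

Insert 4: appended to row 1. P = [[4]].
Insert 3: 3 bumps 4 from row 1; 4 starts row 2. P = [[3], [4]].
Insert 6: appended to row 1. P = [[3, 6], [4]].
Insert 2: 2 bumps 3 from row 1; 3 bumps 4 from row 2; 4 starts row 3. P = [[2, 6], [3], [4]].
Insert 1: 1 bumps 2 from row 1; 2 bumps 3 from row 2; 3 bumps 4 from row 3; 4 starts row 4. P = [[1, 6], [2], [3], [4]].
Insert 5: 5 bumps 6 from row 1; 6 appends to row 2. P = [[1, 5], [2, 6], [3], [4]].

So P = [[1, 5], [2, 6], [3], [4]].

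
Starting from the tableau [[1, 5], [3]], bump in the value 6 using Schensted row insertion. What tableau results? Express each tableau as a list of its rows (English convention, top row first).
[[1, 5, 6], [3]]

6 is larger than every entry of row 1, so it is appended to row 1. The new tableau is [[1, 5, 6], [3]].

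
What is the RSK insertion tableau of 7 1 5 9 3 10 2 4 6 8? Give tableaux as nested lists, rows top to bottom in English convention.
P = [[1, 2, 4, 6, 8], [3, 9, 10], [5], [7]]

After inserting 7: P = [[7]].
After inserting 1: P = [[1], [7]].
After inserting 5: P = [[1, 5], [7]].
After inserting 9: P = [[1, 5, 9], [7]].
After inserting 3: P = [[1, 3, 9], [5], [7]].
After inserting 10: P = [[1, 3, 9, 10], [5], [7]].
After inserting 2: P = [[1, 2, 9, 10], [3], [5], [7]].
After inserting 4: P = [[1, 2, 4, 10], [3, 9], [5], [7]].
After inserting 6: P = [[1, 2, 4, 6], [3, 9, 10], [5], [7]].
After inserting 8: P = [[1, 2, 4, 6, 8], [3, 9, 10], [5], [7]].

So P = [[1, 2, 4, 6, 8], [3, 9, 10], [5], [7]].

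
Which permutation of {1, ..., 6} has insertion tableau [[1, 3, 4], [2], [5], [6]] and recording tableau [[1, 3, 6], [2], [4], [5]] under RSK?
6 2 5 3 1 4

Reverse the RSK construction: for i from n down to 1, find the cell of Q containing i, remove the entry at that cell from P, and reverse-bump it up through P; the value ejected from row 1 is w(i).

Step i=6: Q has 6 at row 1, column 3; remove that cell from P, ejecting 4. So w(6) = 4. P is now [[1, 3], [2], [5], [6]].
Step i=5: Q has 5 at row 4, column 1; remove 6 from row 4 of P and reverse-bump: 6 enters row 3 and ejects 5; 5 enters row 2 and ejects 2; 2 enters row 1 and ejects 1. So w(5) = 1. P is now [[2, 3], [5], [6]].
Step i=4: Q has 4 at row 3, column 1; remove 6 from row 3 of P and reverse-bump: 6 enters row 2 and ejects 5; 5 enters row 1 and ejects 3. So w(4) = 3. P is now [[2, 5], [6]].
Step i=3: Q has 3 at row 1, column 2; remove that cell from P, ejecting 5. So w(3) = 5. P is now [[2], [6]].
Step i=2: Q has 2 at row 2, column 1; remove 6 from row 2 of P and reverse-bump: 6 enters row 1 and ejects 2. So w(2) = 2. P is now [[6]].
Step i=1: Q has 1 at row 1, column 1; remove that cell from P, ejecting 6. So w(1) = 6. P is now [].

So w = 6 2 5 3 1 4.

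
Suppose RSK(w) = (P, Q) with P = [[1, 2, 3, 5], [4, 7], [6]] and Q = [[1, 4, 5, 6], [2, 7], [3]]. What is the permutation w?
6 4 1 2 3 7 5

Reverse the RSK construction: for i from n down to 1, find the cell of Q containing i, remove the entry at that cell from P, and reverse-bump it up through P; the value ejected from row 1 is w(i).

Step i=7: Q has 7 at row 2, column 2; remove 7 from row 2 of P and reverse-bump: 7 enters row 1 and ejects 5. So w(7) = 5. P is now [[1, 2, 3, 7], [4], [6]].
Step i=6: Q has 6 at row 1, column 4; remove that cell from P, ejecting 7. So w(6) = 7. P is now [[1, 2, 3], [4], [6]].
Step i=5: Q has 5 at row 1, column 3; remove that cell from P, ejecting 3. So w(5) = 3. P is now [[1, 2], [4], [6]].
Step i=4: Q has 4 at row 1, column 2; remove that cell from P, ejecting 2. So w(4) = 2. P is now [[1], [4], [6]].
Step i=3: Q has 3 at row 3, column 1; remove 6 from row 3 of P and reverse-bump: 6 enters row 2 and ejects 4; 4 enters row 1 and ejects 1. So w(3) = 1. P is now [[4], [6]].
Step i=2: Q has 2 at row 2, column 1; remove 6 from row 2 of P and reverse-bump: 6 enters row 1 and ejects 4. So w(2) = 4. P is now [[6]].
Step i=1: Q has 1 at row 1, column 1; remove that cell from P, ejecting 6. So w(1) = 6. P is now [].

So w = 6 4 1 2 3 7 5.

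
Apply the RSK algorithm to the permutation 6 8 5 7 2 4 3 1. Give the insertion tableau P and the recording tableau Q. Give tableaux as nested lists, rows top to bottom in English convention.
P = [[1, 3], [2, 7], [4, 8], [5], [6]], Q = [[1, 2], [3, 4], [5, 6], [7], [8]]

Insert each entry of the permutation into P by Schensted row insertion, recording in Q the position of each new cell.

After inserting 6: P = [[6]].
After inserting 8: P = [[6, 8]].
After inserting 5: P = [[5, 8], [6]].
After inserting 7: P = [[5, 7], [6, 8]].
After inserting 2: P = [[2, 7], [5, 8], [6]].
After inserting 4: P = [[2, 4], [5, 7], [6, 8]].
After inserting 3: P = [[2, 3], [4, 7], [5, 8], [6]].
After inserting 1: P = [[1, 3], [2, 7], [4, 8], [5], [6]].

So P = [[1, 3], [2, 7], [4, 8], [5], [6]], Q = [[1, 2], [3, 4], [5, 6], [7], [8]].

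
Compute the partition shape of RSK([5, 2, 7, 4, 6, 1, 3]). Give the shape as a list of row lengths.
[3, 2, 2]

Row-insert each entry into an empty tableau.

After inserting 5: P = [[5]].
After inserting 2: P = [[2], [5]].
After inserting 7: P = [[2, 7], [5]].
After inserting 4: P = [[2, 4], [5, 7]].
After inserting 6: P = [[2, 4, 6], [5, 7]].
After inserting 1: P = [[1, 4, 6], [2, 7], [5]].
After inserting 3: P = [[1, 3, 6], [2, 4], [5, 7]].

The final insertion tableau P = [[1, 3, 6], [2, 4], [5, 7]] has shape [3, 2, 2].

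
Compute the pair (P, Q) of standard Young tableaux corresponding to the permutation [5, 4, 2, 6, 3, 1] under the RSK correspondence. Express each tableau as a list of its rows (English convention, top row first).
P = [[1, 3], [2, 6], [4], [5]], Q = [[1, 4], [2, 5], [3], [6]]

Insert each entry of the permutation into P by Schensted row insertion, recording in Q the position of each new cell.

After inserting 5: P = [[5]].
After inserting 4: P = [[4], [5]].
After inserting 2: P = [[2], [4], [5]].
After inserting 6: P = [[2, 6], [4], [5]].
After inserting 3: P = [[2, 3], [4, 6], [5]].
After inserting 1: P = [[1, 3], [2, 6], [4], [5]].

So P = [[1, 3], [2, 6], [4], [5]], Q = [[1, 4], [2, 5], [3], [6]].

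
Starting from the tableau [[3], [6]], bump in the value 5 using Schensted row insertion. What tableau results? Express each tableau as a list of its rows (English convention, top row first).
5 is larger than every entry of row 1, so it is appended to row 1. The new tableau is [[3, 5], [6]].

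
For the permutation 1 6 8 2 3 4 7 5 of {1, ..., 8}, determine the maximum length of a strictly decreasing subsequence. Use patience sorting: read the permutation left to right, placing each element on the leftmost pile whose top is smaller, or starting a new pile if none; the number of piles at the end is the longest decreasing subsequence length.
3

1: new pile. tops = [1]
6: onto pile 1 (replacing 1). tops = [6]
8: onto pile 1 (replacing 6). tops = [8]
2: new pile. tops = [8, 2]
3: onto pile 2 (replacing 2). tops = [8, 3]
4: onto pile 2 (replacing 3). tops = [8, 4]
7: onto pile 2 (replacing 4). tops = [8, 7]
5: new pile. tops = [8, 7, 5]

3 piles, so the longest decreasing subsequence has length 3.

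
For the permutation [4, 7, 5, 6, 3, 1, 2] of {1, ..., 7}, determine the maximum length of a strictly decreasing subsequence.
4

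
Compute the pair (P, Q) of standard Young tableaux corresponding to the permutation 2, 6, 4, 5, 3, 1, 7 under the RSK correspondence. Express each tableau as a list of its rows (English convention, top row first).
Insert each entry of the permutation into P by Schensted row insertion, recording in Q the position of each new cell.

Insert 2: appended to row 1. P = [[2]].
Insert 6: appended to row 1. P = [[2, 6]].
Insert 4: 4 bumps 6 from row 1; 6 starts row 2. P = [[2, 4], [6]].
Insert 5: appended to row 1. P = [[2, 4, 5], [6]].
Insert 3: 3 bumps 4 from row 1; 4 bumps 6 from row 2; 6 starts row 3. P = [[2, 3, 5], [4], [6]].
Insert 1: 1 bumps 2 from row 1; 2 bumps 4 from row 2; 4 bumps 6 from row 3; 6 starts row 4. P = [[1, 3, 5], [2], [4], [6]].
Insert 7: appended to row 1. P = [[1, 3, 5, 7], [2], [4], [6]].

So P = [[1, 3, 5, 7], [2], [4], [6]], Q = [[1, 2, 4, 7], [3], [5], [6]].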